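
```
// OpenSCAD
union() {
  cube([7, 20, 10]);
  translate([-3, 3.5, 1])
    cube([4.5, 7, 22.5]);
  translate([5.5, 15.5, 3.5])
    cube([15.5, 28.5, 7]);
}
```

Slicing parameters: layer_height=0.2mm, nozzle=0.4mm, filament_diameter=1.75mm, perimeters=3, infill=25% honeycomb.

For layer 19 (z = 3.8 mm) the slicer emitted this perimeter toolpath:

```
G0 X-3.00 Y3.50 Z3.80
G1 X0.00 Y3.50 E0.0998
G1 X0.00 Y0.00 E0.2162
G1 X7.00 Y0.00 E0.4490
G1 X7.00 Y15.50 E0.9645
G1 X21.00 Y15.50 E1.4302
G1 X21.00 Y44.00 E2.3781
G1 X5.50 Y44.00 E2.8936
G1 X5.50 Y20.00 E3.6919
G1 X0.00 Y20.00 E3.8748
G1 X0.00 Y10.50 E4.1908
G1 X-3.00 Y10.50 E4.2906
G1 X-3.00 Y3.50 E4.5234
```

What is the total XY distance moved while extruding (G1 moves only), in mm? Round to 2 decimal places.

136.00 mm

Sum the Euclidean lengths of each G1 segment: total = 136.00 mm.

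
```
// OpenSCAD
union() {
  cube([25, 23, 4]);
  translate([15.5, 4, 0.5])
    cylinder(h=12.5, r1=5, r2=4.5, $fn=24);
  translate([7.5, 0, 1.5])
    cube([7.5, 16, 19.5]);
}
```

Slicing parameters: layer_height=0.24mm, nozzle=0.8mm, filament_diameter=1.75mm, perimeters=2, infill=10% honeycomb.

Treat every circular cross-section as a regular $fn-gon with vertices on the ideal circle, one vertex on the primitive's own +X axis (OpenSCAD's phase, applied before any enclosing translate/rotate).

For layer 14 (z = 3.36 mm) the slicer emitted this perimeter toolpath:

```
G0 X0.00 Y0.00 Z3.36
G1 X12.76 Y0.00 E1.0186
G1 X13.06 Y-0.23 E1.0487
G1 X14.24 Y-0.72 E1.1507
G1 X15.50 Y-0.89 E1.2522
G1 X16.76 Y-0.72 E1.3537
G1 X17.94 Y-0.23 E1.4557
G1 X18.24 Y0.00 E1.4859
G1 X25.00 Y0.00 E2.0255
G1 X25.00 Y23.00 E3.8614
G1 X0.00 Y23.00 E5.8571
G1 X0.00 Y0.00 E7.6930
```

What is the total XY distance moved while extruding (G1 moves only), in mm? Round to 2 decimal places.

Sum the Euclidean lengths of each G1 segment: total = 96.37 mm.

96.37 mm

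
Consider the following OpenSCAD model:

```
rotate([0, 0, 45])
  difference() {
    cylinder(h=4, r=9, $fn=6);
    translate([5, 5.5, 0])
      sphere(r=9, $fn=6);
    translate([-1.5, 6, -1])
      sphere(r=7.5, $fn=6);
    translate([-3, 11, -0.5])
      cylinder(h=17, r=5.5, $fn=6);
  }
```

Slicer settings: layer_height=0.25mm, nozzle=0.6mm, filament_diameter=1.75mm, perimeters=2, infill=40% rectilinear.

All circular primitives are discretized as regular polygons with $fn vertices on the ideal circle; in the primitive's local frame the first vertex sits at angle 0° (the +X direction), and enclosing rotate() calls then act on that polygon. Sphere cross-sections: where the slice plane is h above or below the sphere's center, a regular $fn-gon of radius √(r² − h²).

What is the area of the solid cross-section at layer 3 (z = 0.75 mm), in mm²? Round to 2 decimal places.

90.39 mm²

At z = 0.75 mm: the r=9 cylinder gives a regular 6-gon of circumradius 9 (constant along its height) (area = (6/2)·9.000²·sin(360°/6) = 210.44 mm²); the r=9 sphere at (5, 5.5) contributes a regular 6-gon of circumradius √(9²−0.75²) = 8.969 (area = (6/2)·8.969²·sin(360°/6) = 208.98 mm²); the r=7.5 sphere at (-1.5, 6) slices to a regular 6-gon of circumradius 7.293 (√(r²−h²) with h=1.75 from center) (area = (6/2)·7.293²·sin(360°/6) = 138.19 mm²); the r=5.5 cylinder at (-3, 11) contributes a regular 6-gon of circumradius 5.5 (area = (6/2)·5.500²·sin(360°/6) = 78.59 mm²); After the difference (first − rest): starting from the r=9 cylinder (210.44 mm²), the r=9 sphere at (5, 5.5) partially overlaps it — only the 92.53 mm² overlap (of its 208.98 mm²) is removed, clipping the outline; the r=7.5 sphere at (-1.5, 6) partially overlaps it — only the 27.53 mm² overlap (of its 138.19 mm²) is removed, clipping the outline; the r=5.5 cylinder at (-3, 11) misses the remaining region (no effect) — area = 90.39 mm²; (whole slice rotated 45° about Z — lengths, areas and connectivity unchanged). Overall, the cross-section is a single solid region. Net area = 90.39 mm².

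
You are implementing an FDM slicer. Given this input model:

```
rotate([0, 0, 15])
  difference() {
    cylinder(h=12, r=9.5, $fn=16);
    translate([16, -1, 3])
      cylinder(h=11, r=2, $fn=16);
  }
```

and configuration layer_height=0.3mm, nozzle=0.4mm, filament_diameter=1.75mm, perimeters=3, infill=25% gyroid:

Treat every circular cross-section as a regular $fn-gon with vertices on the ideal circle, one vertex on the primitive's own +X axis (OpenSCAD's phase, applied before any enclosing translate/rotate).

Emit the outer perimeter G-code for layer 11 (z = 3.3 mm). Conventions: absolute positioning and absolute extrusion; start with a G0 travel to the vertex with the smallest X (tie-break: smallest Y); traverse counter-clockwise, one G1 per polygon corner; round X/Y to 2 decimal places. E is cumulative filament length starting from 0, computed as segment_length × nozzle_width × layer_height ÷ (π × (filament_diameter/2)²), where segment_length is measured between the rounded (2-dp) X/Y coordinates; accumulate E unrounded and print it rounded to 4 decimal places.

G0 X-9.42 Y1.24 Z3.30
G1 X-9.18 Y-2.46 E0.1850
G1 X-7.54 Y-5.78 E0.3697
G1 X-4.75 Y-8.23 E0.5550
G1 X-1.24 Y-9.42 E0.7399
G1 X2.46 Y-9.18 E0.9249
G1 X5.78 Y-7.54 E1.1096
G1 X8.23 Y-4.75 E1.2948
G1 X9.42 Y-1.24 E1.4797
G1 X9.18 Y2.46 E1.6647
G1 X7.54 Y5.78 E1.8495
G1 X4.75 Y8.23 E2.0347
G1 X1.24 Y9.42 E2.2196
G1 X-2.46 Y9.18 E2.4046
G1 X-5.78 Y7.54 E2.5893
G1 X-8.23 Y4.75 E2.7746
G1 X-9.42 Y1.24 E2.9595

At z = 3.3 mm: the r=9.5 cylinder contributes a regular 16-gon of circumradius 9.5; the r=2 cylinder at (16, -1) gives a regular 16-gon of circumradius 2 (constant along its height); Subtracting the remaining from the first: starting from the r=9.5 cylinder, the r=2 cylinder at (16, -1) misses the remaining region (no effect) — 1 connected region; (rotated 15° about Z; rotation is an isometry so areas/perimeters/island counts are preserved). The outline is a single polygon with 16 vertices. Extrusion per mm of travel: 0.4 × 0.3 / (π × 0.875²) = 0.049890. Accumulating E over each segment gives final E = 2.9595.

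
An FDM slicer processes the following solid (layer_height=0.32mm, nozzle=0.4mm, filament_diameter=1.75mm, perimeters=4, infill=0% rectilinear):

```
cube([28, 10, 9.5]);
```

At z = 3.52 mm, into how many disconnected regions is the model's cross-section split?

At z = 3.52 mm: the 28×10 cube contributes its full rectangle. The result has 1 disconnected region.

1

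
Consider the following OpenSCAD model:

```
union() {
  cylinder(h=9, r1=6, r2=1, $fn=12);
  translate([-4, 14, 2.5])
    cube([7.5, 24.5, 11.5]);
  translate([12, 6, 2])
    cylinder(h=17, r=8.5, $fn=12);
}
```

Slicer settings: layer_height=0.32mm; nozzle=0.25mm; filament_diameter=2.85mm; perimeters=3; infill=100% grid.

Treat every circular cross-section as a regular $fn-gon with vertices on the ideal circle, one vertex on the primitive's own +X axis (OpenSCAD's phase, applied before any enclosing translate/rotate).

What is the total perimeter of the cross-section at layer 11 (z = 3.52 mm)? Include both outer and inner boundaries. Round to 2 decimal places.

At z = 3.52 mm: the cone: at t=0.391 of its height the radius interpolates to r₁+(r₂−r₁)t = 4.044, giving a regular 12-gon of that circumradius (perimeter = 2·12·4.044·sin(180°/12) = 25.12 mm); the 7.5×24.5 cube at (-4, 14) contributes its full rectangle (perimeter 64.00 mm); the cylinder at (12, 6): section is a regular 12-gon, circumradius r=8.5 (perimeter = 2·12·8.500·sin(180°/12) = 52.80 mm); Merging all regions: the 3 present regions are separate (no shared area or edge), so areas and boundary lengths simply add and each stays a separate island — boundary = 141.92 mm. Overall, the cross-section has 3 separate islands. Total boundary length (outer) = 141.92 mm.

141.92 mm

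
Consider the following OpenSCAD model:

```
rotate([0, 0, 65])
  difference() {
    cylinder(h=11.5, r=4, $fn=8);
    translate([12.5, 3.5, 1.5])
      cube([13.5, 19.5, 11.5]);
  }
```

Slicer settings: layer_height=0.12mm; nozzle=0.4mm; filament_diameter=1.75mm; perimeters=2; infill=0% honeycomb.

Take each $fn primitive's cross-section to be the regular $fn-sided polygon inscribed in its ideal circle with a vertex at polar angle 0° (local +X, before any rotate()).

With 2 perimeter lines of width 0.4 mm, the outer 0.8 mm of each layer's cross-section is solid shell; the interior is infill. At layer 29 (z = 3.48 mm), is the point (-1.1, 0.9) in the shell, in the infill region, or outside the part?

At z = 3.48 mm: the cylinder: section is a regular 8-gon, circumradius r=4; the cube at (12.5, 3.5) (footprint 13.5×19.5) is included at this height; Subtracting the remaining from the first: starting from the r=4 cylinder, the 13.5×19.5 cube at (12.5, 3.5) misses the remaining region (no effect) — 1 connected region; (rotated 65° about Z; rotation is an isometry so areas/perimeters/island counts are preserved). Overall, the cross-section is a single solid region. Undo the 65° rotation: the query point maps to (0.351, 1.377) in the un-rotated model frame. The nearest boundary edge runs (0.00, 4.00)→(2.83, 2.83); distance from the point to it = 2.29 mm. The point is inside the cross-section and 2.29 mm from the nearest boundary — more than the 0.8 mm shell width (2 × 0.4), so it's in the infill interior.

infill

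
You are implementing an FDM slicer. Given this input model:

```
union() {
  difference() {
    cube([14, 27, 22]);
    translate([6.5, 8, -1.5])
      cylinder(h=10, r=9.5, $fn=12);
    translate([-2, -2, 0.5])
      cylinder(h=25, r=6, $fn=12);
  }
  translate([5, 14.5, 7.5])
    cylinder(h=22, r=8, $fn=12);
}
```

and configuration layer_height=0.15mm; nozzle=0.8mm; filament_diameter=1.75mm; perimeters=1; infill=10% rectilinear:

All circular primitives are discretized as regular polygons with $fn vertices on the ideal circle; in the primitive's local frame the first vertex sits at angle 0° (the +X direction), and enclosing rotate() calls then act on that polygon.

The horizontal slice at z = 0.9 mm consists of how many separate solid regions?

At z = 0.9 mm: the cube (footprint 14×27) is included at this height; the r=9.5 cylinder at (6.5, 8) contributes a regular 12-gon of circumradius 9.5; the r=6 cylinder at (-2, -2) contributes a regular 12-gon of circumradius 6; After the difference (first − rest): starting from the 14×27 cube, the r=9.5 cylinder at (6.5, 8) partially overlaps it — only the 223.57 mm² overlap (of its 270.75 mm²) is removed, clipping the outline; the r=6 cylinder at (-2, -2) partially overlaps it — only the 1.16 mm² overlap (of its 108.00 mm²) is removed, clipping the outline — 2 connected regions; the cylinder at (5, 14.5) is absent (z outside [7.5, 29.5]); Taking the union: only that combined region is present, so the union is just that shape — 2 connected regions. The result has 2 disconnected regions.

2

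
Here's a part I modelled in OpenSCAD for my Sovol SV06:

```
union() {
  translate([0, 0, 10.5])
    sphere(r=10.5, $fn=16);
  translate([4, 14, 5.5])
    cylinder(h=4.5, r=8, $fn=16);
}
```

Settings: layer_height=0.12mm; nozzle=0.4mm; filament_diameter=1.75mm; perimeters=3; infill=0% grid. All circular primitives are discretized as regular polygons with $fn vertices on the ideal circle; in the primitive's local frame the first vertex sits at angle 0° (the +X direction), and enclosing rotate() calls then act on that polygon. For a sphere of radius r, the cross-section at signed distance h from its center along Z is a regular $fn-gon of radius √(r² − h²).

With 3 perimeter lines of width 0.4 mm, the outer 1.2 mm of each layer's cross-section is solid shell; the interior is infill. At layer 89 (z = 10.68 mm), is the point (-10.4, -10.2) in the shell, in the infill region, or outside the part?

outside

At z = 10.68 mm: the sphere: section is a regular 16-gon, circumradius = √(r²−h²) = √(10.5²−0.18²) = 10.498; the cylinder at (4, 14) is absent (z outside [5.5, 10]); Taking the union: only the r=10.5 sphere is present, so the union is just that shape — 1 connected region. Overall, the cross-section is a single solid region. The nearest boundary edge runs (-9.70, -4.02)→(-7.42, -7.42); distance from the point to it = 4.07 mm. The point is not inside any of the regions above, so it lies outside the cross-section (4.07 mm from the nearest boundary).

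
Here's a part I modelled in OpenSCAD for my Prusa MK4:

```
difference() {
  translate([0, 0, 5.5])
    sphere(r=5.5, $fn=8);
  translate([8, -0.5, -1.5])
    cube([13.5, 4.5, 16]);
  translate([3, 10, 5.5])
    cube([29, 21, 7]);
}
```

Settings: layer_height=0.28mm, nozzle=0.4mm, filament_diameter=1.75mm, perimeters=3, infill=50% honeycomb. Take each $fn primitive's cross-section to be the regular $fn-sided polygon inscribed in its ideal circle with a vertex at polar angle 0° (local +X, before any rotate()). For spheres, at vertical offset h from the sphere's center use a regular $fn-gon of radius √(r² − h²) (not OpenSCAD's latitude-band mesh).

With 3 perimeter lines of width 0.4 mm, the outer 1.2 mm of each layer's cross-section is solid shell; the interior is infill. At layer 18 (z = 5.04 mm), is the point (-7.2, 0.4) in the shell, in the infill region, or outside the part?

At z = 5.04 mm: the sphere: section is a regular 8-gon, circumradius = √(r²−h²) = √(5.5²−0.46²) = 5.481; the 13.5×4.5 cube at (8, -0.5) contributes its full rectangle; the cube at (3, 10) is absent (z outside [5.5, 12.5]); Subtracting the remaining from the first: starting from the r=5.5 sphere, the 13.5×4.5 cube at (8, -0.5) misses the remaining region (no effect) — 1 connected region. Overall, the cross-section is a single solid region. The nearest boundary edge runs (-3.88, -3.88)→(-5.48, 0.00); distance from the point to it = 1.77 mm. The point is not inside any of the regions above, so it lies outside the cross-section (1.77 mm from the nearest boundary).

outside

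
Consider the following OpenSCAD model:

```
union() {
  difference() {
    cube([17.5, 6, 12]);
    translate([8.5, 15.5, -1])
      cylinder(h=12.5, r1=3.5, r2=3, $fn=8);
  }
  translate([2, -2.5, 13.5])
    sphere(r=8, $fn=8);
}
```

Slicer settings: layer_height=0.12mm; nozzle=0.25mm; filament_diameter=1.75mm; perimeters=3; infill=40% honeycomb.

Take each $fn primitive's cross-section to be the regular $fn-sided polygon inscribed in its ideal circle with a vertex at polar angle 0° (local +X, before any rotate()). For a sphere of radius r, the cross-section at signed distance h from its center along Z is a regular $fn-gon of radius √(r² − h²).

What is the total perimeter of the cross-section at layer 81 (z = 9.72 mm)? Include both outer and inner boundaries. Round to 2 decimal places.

At z = 9.72 mm: the cube (footprint 17.5×6) is included at this height (perimeter 47.00 mm); the cone at (8.5, 15.5) contributes a regular 8-gon of circumradius 3.071 (interpolated between r1=3.5 and r2=3 at t=0.858) (perimeter = 2·8·3.071·sin(180°/8) = 18.80 mm); After the difference (first − rest): starting from the 17.5×6 cube, the cone at (8.5, 15.5) misses the remaining region (no effect) — boundary = 47.00 mm; the sphere at (2, -2.5): section is a regular 8-gon, circumradius = √(r²−h²) = √(8²−3.78²) = 7.051 (perimeter = 2·8·7.051·sin(180°/8) = 43.17 mm); Combining (union): the regions partially overlap (shared area 27.09 mm²), so the edge portions inside another operand are dropped and the merged outline is re-measured after clipping — boundary = 68.18 mm. Overall, the cross-section is a single solid region. Total boundary length (outer) = 68.18 mm.

68.18 mm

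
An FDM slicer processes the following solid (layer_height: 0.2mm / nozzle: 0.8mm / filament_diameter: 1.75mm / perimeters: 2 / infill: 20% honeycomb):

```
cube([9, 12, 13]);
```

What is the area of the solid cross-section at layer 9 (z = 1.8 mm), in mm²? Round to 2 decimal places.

108.00 mm²

At z = 1.8 mm: the cube (footprint 9×12) is included at this height (area 108.00 mm²). Overall, the cross-section is a single solid region. Net area = 108.00 mm².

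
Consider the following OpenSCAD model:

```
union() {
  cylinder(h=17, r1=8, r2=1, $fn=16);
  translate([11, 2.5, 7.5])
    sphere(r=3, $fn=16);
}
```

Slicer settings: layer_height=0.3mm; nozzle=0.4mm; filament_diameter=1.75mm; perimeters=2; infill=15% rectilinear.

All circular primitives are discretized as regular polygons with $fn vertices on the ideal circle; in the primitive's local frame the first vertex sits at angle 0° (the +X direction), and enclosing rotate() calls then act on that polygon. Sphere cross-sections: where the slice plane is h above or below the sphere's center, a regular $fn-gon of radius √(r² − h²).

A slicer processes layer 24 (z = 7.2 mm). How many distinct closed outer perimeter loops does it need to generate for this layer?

2

At z = 7.2 mm: the cone (r1=8→r2=1) has section circumradius 5.035 here — a regular 16-gon; the r=3 sphere at (11, 2.5) slices to a regular 16-gon of circumradius 2.985 (√(r²−h²) with h=0.3 from center); Combining (union): the 2 present regions are separate (no shared area or edge), so areas and boundary lengths simply add and each stays a separate island — 2 connected regions. The result has 2 disconnected regions.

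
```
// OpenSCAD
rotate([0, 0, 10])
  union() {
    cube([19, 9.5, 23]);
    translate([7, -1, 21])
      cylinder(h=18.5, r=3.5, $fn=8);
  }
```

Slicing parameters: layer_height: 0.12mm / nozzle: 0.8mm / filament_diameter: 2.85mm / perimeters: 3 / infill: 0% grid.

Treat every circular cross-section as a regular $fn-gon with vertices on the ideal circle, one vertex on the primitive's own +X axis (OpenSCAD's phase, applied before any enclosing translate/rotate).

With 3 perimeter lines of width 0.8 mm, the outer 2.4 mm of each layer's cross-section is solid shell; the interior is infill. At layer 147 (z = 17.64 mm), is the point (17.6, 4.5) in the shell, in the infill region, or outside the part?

At z = 17.64 mm: the cube is present — its section is the full 19×9.5 rectangle; the cylinder at (7, -1) is not intersected at this z (z outside [21, 39.5]); Merging all regions: only the 19×9.5 cube is present, so the union is just that shape — 1 connected region; (whole slice rotated 10° about Z — lengths, areas and connectivity unchanged). Overall, the cross-section is a single solid region. Undo the 10° rotation: the query point maps to (18.114, 1.375) in the un-rotated model frame. The nearest boundary edge runs (19.00, 0.00)→(19.00, 9.50); distance from the point to it = 0.89 mm. The point is inside the cross-section, 0.89 mm from the nearest boundary — within the 2.4 mm shell band (3 × 0.8).

shell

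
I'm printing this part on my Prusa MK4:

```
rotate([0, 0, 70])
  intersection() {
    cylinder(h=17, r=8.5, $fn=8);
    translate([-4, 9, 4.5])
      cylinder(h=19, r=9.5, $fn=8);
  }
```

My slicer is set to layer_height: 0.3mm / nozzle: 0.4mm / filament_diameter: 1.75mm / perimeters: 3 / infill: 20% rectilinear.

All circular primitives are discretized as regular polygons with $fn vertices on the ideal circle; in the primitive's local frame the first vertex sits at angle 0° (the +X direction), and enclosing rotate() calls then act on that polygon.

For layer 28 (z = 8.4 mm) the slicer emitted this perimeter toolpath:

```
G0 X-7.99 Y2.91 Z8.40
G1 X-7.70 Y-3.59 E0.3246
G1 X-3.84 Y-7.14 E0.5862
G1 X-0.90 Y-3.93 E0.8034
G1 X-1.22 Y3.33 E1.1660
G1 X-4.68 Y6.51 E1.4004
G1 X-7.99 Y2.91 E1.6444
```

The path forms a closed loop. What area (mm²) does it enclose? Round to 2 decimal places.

Apply the shoelace formula to the sequence of (X, Y) vertices; enclosed area = 69.60 mm².

69.60 mm²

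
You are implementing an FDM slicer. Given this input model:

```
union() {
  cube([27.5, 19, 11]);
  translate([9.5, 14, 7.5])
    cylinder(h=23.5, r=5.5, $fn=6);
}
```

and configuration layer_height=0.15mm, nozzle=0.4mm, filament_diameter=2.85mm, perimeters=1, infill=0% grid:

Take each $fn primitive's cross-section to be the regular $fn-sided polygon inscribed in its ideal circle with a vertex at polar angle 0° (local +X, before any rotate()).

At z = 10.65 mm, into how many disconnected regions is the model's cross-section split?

1

At z = 10.65 mm: the cube (footprint 27.5×19) is included at this height; the r=5.5 cylinder at (9.5, 14) gives a regular 6-gon of circumradius 5.5 (constant along its height); Taking the union: the r=5.5 cylinder at (9.5, 14) lies entirely inside the 27.5×19 cube, so the union is just the 27.5×19 cube — 1 connected region. The result has 1 disconnected region.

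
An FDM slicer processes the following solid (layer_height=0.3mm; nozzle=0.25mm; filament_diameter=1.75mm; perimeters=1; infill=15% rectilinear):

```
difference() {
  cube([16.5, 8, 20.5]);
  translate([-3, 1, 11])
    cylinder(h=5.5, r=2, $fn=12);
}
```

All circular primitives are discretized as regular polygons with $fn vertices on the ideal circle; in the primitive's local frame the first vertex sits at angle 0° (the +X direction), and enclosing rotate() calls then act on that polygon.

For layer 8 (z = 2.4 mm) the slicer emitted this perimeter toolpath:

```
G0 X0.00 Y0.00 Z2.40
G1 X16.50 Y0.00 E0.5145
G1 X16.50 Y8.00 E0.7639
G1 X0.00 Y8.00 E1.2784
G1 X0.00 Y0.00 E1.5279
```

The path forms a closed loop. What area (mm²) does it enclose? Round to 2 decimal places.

Apply the shoelace formula to the sequence of (X, Y) vertices; enclosed area = 132.00 mm².

132.00 mm²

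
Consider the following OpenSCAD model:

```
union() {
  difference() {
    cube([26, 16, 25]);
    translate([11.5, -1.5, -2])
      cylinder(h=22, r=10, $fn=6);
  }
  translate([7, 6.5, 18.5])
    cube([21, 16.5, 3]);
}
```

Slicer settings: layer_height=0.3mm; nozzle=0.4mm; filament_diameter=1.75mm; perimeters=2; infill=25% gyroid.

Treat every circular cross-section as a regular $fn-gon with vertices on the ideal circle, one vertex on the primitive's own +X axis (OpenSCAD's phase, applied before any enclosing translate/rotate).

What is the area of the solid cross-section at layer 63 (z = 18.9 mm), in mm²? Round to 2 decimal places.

487.20 mm²

At z = 18.9 mm: the 26×16 cube contributes its full rectangle (area 416.00 mm²); the r=10 cylinder at (11.5, -1.5) contributes a regular 6-gon of circumradius 10 (area = (6/2)·10.000²·sin(360°/6) = 259.81 mm²); After the difference (first − rest): starting from the 26×16 cube (416.00 mm²), the r=10 cylinder at (11.5, -1.5) partially overlaps it — only the 101.20 mm² overlap (of its 259.81 mm²) is removed, clipping the outline — area = 314.80 mm²; the 21×16.5 cube at (7, 6.5) contributes its full rectangle (area 346.50 mm²); Combining (union): the regions partially overlap — summed areas 661.30 mm² minus the doubly-counted overlap 174.10 mm² gives 487.20 mm² — area = 487.20 mm². Overall, the cross-section is a single solid region. Net area = 487.20 mm².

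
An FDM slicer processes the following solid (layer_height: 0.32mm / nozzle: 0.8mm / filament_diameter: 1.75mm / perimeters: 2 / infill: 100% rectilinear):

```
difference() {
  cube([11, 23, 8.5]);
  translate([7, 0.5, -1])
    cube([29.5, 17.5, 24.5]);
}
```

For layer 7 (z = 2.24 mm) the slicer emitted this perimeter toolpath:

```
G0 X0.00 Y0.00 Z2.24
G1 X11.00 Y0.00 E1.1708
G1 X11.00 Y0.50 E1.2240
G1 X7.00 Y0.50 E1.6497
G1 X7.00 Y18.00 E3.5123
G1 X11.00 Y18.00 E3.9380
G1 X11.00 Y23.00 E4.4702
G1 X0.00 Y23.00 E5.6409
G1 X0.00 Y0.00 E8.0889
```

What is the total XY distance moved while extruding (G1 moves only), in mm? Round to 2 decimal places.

76.00 mm

Sum the Euclidean lengths of each G1 segment: total = 76.00 mm.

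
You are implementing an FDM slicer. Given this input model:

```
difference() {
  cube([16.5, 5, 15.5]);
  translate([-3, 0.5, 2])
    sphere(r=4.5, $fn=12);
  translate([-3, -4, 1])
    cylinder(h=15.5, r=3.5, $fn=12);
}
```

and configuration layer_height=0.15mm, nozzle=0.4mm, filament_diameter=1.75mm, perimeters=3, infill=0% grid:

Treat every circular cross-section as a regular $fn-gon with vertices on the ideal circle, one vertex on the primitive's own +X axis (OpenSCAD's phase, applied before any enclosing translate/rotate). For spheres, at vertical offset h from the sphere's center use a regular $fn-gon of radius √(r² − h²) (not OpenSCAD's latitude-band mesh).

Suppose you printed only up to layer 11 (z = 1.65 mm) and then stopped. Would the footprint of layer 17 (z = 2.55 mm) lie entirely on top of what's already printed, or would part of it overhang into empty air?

Compare the two slices. At z = 1.65: the 16.5×5 cube contributes its full rectangle (area 82.50 mm²); the r=4.5 sphere at (-3, 0.5) slices to a regular 12-gon of circumradius 4.486 (√(r²−h²) with h=0.35 from center) (area = (12/2)·4.486²·sin(360°/12) = 60.38 mm²); the cylinder at (-3, -4): section is a regular 12-gon, circumradius r=3.5 (area = (12/2)·3.500²·sin(360°/12) = 36.75 mm²); Taking the first minus the rest: starting from the 16.5×5 cube (82.50 mm²), the r=4.5 sphere at (-3, 0.5) partially overlaps it — only the 3.76 mm² overlap (of its 60.38 mm²) is removed, clipping the outline; the r=3.5 cylinder at (-3, -4) misses the remaining region (no effect) — area = 78.74 mm². At z = 2.55: the 16.5×5 cube contributes its full rectangle (area 82.50 mm²); the r=4.5 sphere at (-3, 0.5) contributes a regular 12-gon of circumradius √(4.5²−0.55²) = 4.466 (area = (12/2)·4.466²·sin(360°/12) = 59.84 mm²); the r=3.5 cylinder at (-3, -4) contributes a regular 12-gon of circumradius 3.5 (area = (12/2)·3.500²·sin(360°/12) = 36.75 mm²); After the difference (first − rest): starting from the 16.5×5 cube (82.50 mm²), the r=4.5 sphere at (-3, 0.5) partially overlaps it — only the 3.68 mm² overlap (of its 59.84 mm²) is removed, clipping the outline; the r=3.5 cylinder at (-3, -4) misses the remaining region (no effect) — area = 78.82 mm². Checking containment: the cross-section at z = 2.55 is a subset of the cross-section at z = 1.65.

entirely on top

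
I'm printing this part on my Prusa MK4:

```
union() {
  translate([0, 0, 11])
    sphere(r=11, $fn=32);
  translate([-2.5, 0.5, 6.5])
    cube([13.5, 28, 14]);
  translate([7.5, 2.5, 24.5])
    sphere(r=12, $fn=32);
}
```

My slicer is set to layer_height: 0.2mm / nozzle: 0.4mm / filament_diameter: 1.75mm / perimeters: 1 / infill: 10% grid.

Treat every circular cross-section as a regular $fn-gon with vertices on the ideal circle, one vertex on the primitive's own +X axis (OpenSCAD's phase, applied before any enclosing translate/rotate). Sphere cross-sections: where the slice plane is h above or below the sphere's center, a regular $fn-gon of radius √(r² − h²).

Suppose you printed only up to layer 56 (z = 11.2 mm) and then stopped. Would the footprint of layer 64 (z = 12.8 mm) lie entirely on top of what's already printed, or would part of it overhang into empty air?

entirely on top

Compare the two slices. At z = 11.2: the r=11 sphere slices to a regular 32-gon of circumradius 10.998 (√(r²−h²) with h=0.2 from center) (area = (32/2)·10.998²·sin(360°/32) = 377.57 mm²); the 13.5×28 cube at (-2.5, 0.5) contributes its full rectangle (area 378.00 mm²); the sphere at (7.5, 2.5) is not intersected at this z (|z−center|=13.300 > r=12); Taking the union: the regions partially overlap — summed areas 755.57 mm² minus the doubly-counted overlap 114.83 mm² gives 640.74 mm² — area = 640.74 mm². At z = 12.8: the r=11 sphere slices to a regular 32-gon of circumradius 10.852 (√(r²−h²) with h=1.8 from center) (area = (32/2)·10.852²·sin(360°/32) = 367.58 mm²); the cube at (-2.5, 0.5) is present — its section is the full 13.5×28 rectangle (area 378.00 mm²); the r=12 sphere at (7.5, 2.5) slices to a regular 32-gon of circumradius 2.666 (√(r²−h²) with h=11.7 from center) (area = (32/2)·2.666²·sin(360°/32) = 22.19 mm²); Combining (union): the regions partially overlap — summed areas 767.77 mm² minus the doubly-counted overlap 134.23 mm² gives 633.54 mm² — area = 633.54 mm². Checking containment: the cross-section at z = 12.8 is a subset of the cross-section at z = 11.2.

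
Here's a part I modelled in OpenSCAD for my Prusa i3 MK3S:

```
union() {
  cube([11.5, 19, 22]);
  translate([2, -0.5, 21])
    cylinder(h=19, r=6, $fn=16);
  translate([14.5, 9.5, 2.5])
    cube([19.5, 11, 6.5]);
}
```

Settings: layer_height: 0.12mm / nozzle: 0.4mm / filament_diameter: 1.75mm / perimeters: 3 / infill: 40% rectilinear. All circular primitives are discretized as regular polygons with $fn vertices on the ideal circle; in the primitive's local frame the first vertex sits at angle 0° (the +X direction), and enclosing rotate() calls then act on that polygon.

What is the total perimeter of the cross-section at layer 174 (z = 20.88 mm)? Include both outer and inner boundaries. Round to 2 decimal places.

61.00 mm

At z = 20.88 mm: the cube (footprint 11.5×19) is included at this height (perimeter 61.00 mm); the cylinder at (2, -0.5) does not reach this height (z outside [21, 40]); the cube at (14.5, 9.5) is not intersected at this z (z outside [2.5, 9]); Merging all regions: only the 11.5×19 cube is present, so the union is just that shape — boundary = 61.00 mm. Overall, the cross-section is a single solid region. Total boundary length (outer) = 61.00 mm.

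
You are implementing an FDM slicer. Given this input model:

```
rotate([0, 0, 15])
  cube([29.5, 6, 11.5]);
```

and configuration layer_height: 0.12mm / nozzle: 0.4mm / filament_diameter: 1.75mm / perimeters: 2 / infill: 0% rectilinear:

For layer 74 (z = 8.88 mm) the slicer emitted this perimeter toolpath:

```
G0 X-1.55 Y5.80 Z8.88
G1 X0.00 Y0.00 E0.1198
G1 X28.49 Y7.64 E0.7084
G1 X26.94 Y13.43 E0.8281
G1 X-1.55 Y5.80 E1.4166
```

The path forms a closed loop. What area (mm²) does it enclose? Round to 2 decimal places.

176.93 mm²

Apply the shoelace formula to the sequence of (X, Y) vertices; enclosed area = 176.93 mm².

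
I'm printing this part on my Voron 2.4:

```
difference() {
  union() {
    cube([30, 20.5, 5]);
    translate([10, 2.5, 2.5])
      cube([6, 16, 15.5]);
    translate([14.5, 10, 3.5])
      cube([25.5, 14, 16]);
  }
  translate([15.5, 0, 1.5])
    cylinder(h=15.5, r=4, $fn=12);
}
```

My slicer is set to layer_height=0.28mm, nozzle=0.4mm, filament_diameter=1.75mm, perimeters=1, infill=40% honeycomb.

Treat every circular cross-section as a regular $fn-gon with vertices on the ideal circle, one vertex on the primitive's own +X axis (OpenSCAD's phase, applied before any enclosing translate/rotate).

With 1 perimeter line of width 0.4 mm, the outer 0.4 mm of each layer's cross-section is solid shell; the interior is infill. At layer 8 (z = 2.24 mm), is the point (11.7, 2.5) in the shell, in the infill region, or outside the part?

infill

At z = 2.24 mm: the cube (footprint 30×20.5) is included at this height; the cube at (10, 2.5) is not intersected at this z (z outside [2.5, 18]); the cube at (14.5, 10) does not reach this height (z outside [3.5, 19.5]); Combining (union): only the 30×20.5 cube is present, so the union is just that shape — 1 connected region; the cylinder at (15.5, 0): section is a regular 12-gon, circumradius r=4; Taking the first minus the rest: starting from that combined region, the r=4 cylinder at (15.5, 0) partially overlaps it — only the 24.00 mm² overlap (of its 48.00 mm²) is removed, clipping the outline — 1 connected region. Overall, the cross-section is a single solid region. The nearest boundary edge runs (13.50, 3.46)→(12.04, 2.00); distance from the point to it = 0.59 mm. The point is inside the cross-section and 0.59 mm from the nearest boundary — more than the 0.4 mm shell width (1 × 0.4), so it's in the infill interior.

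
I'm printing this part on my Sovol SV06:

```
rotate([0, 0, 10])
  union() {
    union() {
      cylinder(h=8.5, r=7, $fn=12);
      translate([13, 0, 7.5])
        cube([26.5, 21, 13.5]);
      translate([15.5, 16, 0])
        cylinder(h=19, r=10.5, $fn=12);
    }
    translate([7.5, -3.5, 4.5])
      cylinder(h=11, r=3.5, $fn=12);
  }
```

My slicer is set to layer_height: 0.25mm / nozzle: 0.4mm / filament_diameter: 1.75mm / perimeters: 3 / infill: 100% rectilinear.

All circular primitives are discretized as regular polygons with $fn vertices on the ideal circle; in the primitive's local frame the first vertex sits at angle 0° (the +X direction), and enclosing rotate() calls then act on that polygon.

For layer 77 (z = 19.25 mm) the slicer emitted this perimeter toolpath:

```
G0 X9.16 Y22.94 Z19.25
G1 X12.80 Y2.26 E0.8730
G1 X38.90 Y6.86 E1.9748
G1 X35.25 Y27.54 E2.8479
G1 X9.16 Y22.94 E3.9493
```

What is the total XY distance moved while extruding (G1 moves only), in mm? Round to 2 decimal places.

Sum the Euclidean lengths of each G1 segment: total = 94.99 mm.

94.99 mm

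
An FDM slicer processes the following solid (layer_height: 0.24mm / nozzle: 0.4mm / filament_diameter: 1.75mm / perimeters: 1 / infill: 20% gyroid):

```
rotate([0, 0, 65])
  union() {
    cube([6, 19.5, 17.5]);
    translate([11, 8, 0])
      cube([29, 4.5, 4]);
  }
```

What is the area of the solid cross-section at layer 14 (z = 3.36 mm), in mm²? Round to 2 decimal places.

247.50 mm²

At z = 3.36 mm: the cube (footprint 6×19.5) is included at this height (area 117.00 mm²); the 29×4.5 cube at (11, 8) contributes its full rectangle (area 130.50 mm²); Combining (union): the 2 present regions are separate (no shared area or edge), so areas and boundary lengths simply add and each stays a separate island — area = 247.50 mm²; (whole slice rotated 65° about Z — lengths, areas and connectivity unchanged). Overall, the cross-section has 2 separate islands. Net area = 247.50 mm².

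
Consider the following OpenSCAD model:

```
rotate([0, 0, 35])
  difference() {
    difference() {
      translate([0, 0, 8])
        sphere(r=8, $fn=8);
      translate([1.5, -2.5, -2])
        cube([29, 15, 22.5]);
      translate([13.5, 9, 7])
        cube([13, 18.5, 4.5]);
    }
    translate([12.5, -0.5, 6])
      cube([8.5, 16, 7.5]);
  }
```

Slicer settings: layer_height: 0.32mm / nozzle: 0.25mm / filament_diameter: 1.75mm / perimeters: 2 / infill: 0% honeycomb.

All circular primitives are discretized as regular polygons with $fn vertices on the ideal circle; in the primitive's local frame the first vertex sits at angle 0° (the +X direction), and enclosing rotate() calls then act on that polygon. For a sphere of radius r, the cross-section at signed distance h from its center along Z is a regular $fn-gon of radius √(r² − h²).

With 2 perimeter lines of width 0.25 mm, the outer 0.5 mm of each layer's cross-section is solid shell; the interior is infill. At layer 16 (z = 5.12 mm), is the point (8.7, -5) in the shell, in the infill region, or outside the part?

outside

At z = 5.12 mm: the r=8 sphere slices to a regular 8-gon of circumradius 7.464 (√(r²−h²) with h=2.88 from center); the cube at (1.5, -2.5) is present — its section is the full 29×15 rectangle; the cube at (13.5, 9) is absent (z outside [7, 11.5]); After the difference (first − rest): starting from the r=8 sphere, the 29×15 cube at (1.5, -2.5) partially overlaps it — only the 42.27 mm² overlap (of its 435.00 mm²) is removed, clipping the outline — 1 connected region; the cube at (12.5, -0.5) does not reach this height (z outside [6, 13.5]); Taking the first minus the rest: none of the subtracted shapes is present at this height, so that combined region is unchanged — 1 connected region; (whole slice rotated 35° about Z — lengths, areas and connectivity unchanged). Overall, the cross-section is a single solid region. Undo the 35° rotation: the query point maps to (4.259, -9.086) in the un-rotated model frame. The nearest boundary edge runs (5.28, -5.28)→(-0.00, -7.46); distance from the point to it = 3.13 mm. The point is not inside any of the regions above, so it lies outside the cross-section (3.13 mm from the nearest boundary).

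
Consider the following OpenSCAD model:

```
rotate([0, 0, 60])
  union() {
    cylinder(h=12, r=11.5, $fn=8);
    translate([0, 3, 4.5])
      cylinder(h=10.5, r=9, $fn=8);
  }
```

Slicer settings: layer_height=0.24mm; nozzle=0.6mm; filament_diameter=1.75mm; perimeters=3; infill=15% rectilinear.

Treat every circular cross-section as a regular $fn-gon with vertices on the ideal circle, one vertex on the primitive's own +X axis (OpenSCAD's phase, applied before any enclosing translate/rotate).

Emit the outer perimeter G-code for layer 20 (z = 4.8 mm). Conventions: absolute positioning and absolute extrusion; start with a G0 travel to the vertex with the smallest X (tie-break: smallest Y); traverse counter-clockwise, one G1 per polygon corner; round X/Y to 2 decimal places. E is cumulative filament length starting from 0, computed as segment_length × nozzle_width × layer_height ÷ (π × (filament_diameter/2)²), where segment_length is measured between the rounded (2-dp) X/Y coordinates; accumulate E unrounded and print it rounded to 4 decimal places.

At z = 4.8 mm: the r=11.5 cylinder gives a regular 8-gon of circumradius 11.5 (constant along its height); the r=9 cylinder at (0, 3) contributes a regular 8-gon of circumradius 9; Taking the union: the regions partially overlap (shared area 222.61 mm²), so overlapping operands fuse into one piece — 1 connected region; (rotated 60° about Z; rotation is an isometry so areas/perimeters/island counts are preserved). The outline is a single polygon with 12 vertices. Extrusion per mm of travel: 0.6 × 0.24 / (π × 0.875²) = 0.059868. Accumulating E over each segment gives final E = 4.2617.

G0 X-11.29 Y-0.83 Z4.80
G1 X-10.89 Y-1.35 E0.0393
G1 X-11.11 Y-2.98 E0.1377
G1 X-5.75 Y-9.96 E0.6646
G1 X2.98 Y-11.11 E1.1918
G1 X9.96 Y-5.75 E1.7187
G1 X11.11 Y2.98 E2.2458
G1 X5.75 Y9.96 E2.7727
G1 X-2.98 Y11.11 E3.2999
G1 X-4.28 Y10.11 E3.3981
G1 X-4.93 Y10.19 E3.4373
G1 X-10.39 Y6.00 E3.8493
G1 X-11.29 Y-0.83 E4.2617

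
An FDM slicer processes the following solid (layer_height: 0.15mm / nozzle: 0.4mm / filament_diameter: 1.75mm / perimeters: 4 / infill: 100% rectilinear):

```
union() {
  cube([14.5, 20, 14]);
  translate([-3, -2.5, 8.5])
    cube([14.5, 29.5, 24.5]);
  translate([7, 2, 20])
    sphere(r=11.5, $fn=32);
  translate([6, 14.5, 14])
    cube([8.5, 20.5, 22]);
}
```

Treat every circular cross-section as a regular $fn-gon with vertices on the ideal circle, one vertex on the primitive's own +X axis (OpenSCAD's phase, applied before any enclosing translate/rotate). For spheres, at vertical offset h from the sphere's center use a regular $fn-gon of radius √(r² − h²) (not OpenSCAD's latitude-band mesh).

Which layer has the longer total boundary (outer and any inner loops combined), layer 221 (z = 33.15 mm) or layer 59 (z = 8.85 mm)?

layer 59 (z = 8.85 mm)

Layer 221 (z = 33.15): the cube does not reach this height (z outside [0, 14]); the cube at (-3, -2.5) is not intersected at this z (z outside [8.5, 33]); the sphere at (7, 2) is absent (|z−center|=13.150 > r=11.5); the 8.5×20.5 cube at (6, 14.5) contributes its full rectangle (perimeter 58.00 mm); Combining (union): only the 8.5×20.5 cube at (6, 14.5) is present, so the union is just that shape — boundary = 58.00 mm. So its perimeter = 58.00 mm. Layer 59 (z = 8.85): the cube is present — its section is the full 14.5×20 rectangle (perimeter 69.00 mm); the cube at (-3, -2.5) is present — its section is the full 14.5×29.5 rectangle (perimeter 88.00 mm); the sphere at (7, 2): section is a regular 32-gon, circumradius = √(r²−h²) = √(11.5²−11.15²) = 2.816 (perimeter = 2·32·2.816·sin(180°/32) = 17.66 mm); the cube at (6, 14.5) is not intersected at this z (z outside [14, 36]); Taking the union: the regions partially overlap (shared area 254.75 mm²), so the edge portions inside another operand are dropped and the merged outline is re-measured after clipping — boundary = 94.00 mm. So its perimeter = 94.00 mm. Layer 59 is larger (94.00 vs 58.00 mm).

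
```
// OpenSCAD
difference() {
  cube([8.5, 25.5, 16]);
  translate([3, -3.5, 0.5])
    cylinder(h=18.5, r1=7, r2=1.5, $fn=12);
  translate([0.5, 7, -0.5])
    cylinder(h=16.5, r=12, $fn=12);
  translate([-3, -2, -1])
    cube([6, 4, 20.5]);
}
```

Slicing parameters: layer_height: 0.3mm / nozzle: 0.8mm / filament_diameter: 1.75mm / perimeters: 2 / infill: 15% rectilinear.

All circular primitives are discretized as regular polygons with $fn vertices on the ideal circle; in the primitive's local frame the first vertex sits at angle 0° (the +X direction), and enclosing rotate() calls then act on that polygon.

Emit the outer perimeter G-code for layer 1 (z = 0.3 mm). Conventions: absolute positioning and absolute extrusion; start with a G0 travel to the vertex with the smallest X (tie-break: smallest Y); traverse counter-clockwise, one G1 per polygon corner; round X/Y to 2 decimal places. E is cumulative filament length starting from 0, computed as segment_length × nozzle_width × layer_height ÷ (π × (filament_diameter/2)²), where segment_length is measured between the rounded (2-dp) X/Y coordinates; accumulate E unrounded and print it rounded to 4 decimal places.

G0 X0.00 Y18.87 Z0.30
G1 X0.50 Y19.00 E0.0515
G1 X6.50 Y17.39 E0.6714
G1 X8.50 Y15.39 E0.9536
G1 X8.50 Y25.50 E1.9624
G1 X0.00 Y25.50 E2.8105
G1 X0.00 Y18.87 E3.4721

At z = 0.3 mm: the cube (footprint 8.5×25.5) is included at this height; the cone at (3, -3.5) does not reach this height (z outside [0.5, 19]); the r=12 cylinder at (0.5, 7) gives a regular 12-gon of circumradius 12 (constant along its height); the 6×4 cube at (-3, -2) contributes its full rectangle; After the difference (first − rest): starting from the 8.5×25.5 cube, the r=12 cylinder at (0.5, 7) partially overlaps it — only the 151.43 mm² overlap (of its 432.00 mm²) is removed, clipping the outline; the 6×4 cube at (-3, -2) misses the remaining region (no effect) — 1 connected region. The outline is a single polygon with 6 vertices. Extrusion per mm of travel: 0.8 × 0.3 / (π × 0.875²) = 0.099780. Accumulating E over each segment gives final E = 3.4721.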